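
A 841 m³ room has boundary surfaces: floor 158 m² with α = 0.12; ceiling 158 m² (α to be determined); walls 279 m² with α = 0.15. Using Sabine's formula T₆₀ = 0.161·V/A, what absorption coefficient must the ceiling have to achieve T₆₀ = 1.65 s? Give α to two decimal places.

Required total absorption A = 0.161·841/1.65 = 82.06 m².
Absorption from the other surfaces = 158·0.12 + 279·0.15 = 60.81 m², so the ceiling must supply 21.25 m² over 158 m².
α = 21.25/158 = 0.135.

0.13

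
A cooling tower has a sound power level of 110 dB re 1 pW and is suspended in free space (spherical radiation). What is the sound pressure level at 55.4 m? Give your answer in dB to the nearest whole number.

64 dB

L_p = L_w − 10·log₁₀(4π·r²) with r = 55.4 m.
4π·r² = 3.857e+04 m², 10·log₁₀ of that is 45.862 dB.
L_p = 110 − 45.862 = 64.14 dB.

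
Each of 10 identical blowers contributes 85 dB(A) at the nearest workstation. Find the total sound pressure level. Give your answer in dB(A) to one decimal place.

N identical incoherent sources raise the level by 10·log₁₀ N.
L_total = 85 + 10·log₁₀(10) = 85 + 10.000 = 95.00 dB(A).

95.0 dB(A)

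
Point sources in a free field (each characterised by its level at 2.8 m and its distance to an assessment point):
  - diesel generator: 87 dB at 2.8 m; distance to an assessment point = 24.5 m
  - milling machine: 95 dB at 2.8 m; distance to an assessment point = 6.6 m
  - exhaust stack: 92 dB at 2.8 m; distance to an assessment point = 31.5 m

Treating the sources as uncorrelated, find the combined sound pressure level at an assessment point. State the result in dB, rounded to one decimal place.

87.7 dB

First find each source's level at the receiver (point-source: −20·log₁₀(r/r_ref)), then combine on an intensity basis.
diesel generator: 87 − 20·log₁₀(24.5/2.8) = 87 − 18.84 = 68.16 dB.
milling machine: 95 − 20·log₁₀(6.6/2.8) = 95 − 7.45 = 87.55 dB.
exhaust stack: 92 − 20·log₁₀(31.5/2.8) = 92 − 21.02 = 70.98 dB.
Σ 10^(L/10) = 5.882e+08 → L_total = 10·log₁₀(5.882e+08) = 87.70 dB.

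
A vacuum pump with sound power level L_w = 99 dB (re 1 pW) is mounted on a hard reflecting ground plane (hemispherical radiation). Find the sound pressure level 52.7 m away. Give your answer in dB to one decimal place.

The power spreads over a hemisphere of area 2π·r², so L_p = L_w − 10·log₁₀(2π·r²).
2π·r² = 1.745e+04 m², 10·log₁₀ of that is 42.418 dB.
L_p = 99 − 42.418 = 56.58 dB.

56.6 dB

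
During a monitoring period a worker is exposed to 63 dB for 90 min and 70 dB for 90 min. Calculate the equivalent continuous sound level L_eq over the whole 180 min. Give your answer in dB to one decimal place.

The energy average is taken in the linear domain: L_eq = 10·log₁₀[(Σ tᵢ·10^(Lᵢ/10))/T], T = 180 min.
Σ tᵢ·10^(Lᵢ/10) = 90·10^(63/10) + 90·10^(70/10) = 1.080e+09.
L_eq = 10·log₁₀(1.080e+09/180) = 67.78 dB.

67.8 dB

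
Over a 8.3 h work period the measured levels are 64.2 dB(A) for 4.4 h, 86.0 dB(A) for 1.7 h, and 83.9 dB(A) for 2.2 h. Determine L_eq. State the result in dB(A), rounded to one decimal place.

Weight each interval's intensity by its duration and average over T = 8.3 h:
Σ tᵢ·10^(Lᵢ/10) = 4.4·10^(64.2/10) + 1.7·10^(86.0/10) + 2.2·10^(83.9/10) = 1.228e+09.
L_eq = 10·log₁₀(1.228e+09/8.3) = 81.70 dB(A).

81.7 dB(A)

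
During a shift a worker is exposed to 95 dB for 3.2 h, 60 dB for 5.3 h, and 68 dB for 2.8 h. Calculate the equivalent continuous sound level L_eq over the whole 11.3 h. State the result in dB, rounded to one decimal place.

Weight each interval's intensity by its duration and average over T = 11.3 h:
Σ tᵢ·10^(Lᵢ/10) = 3.2·10^(95/10) + 5.3·10^(60/10) + 2.8·10^(68/10) = 1.014e+10.
L_eq = 10·log₁₀(1.014e+10/11.3) = 89.53 dB.

89.5 dB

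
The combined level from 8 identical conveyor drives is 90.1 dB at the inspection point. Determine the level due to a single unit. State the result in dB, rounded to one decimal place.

8 equal contributions raise the level by 10·log₁₀ 8 = 9.031 dB, so each unit alone gives 90.1 − 9.031.

81.1 dB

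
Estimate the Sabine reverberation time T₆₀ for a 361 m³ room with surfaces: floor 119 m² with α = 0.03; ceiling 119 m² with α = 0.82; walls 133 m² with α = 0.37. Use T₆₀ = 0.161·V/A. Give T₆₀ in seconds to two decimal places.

Summing Sᵢαᵢ: 119·0.03 + 119·0.82 + 133·0.37 = 150.36 m².
T₆₀ = 0.161 × 361 / 150.36 = 0.387 s.

0.39 s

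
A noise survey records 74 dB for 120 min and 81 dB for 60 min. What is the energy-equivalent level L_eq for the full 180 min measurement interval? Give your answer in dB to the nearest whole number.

Weight each interval's intensity by its duration and average over T = 180 min:
Σ tᵢ·10^(Lᵢ/10) = 120·10^(74/10) + 60·10^(81/10) = 1.057e+10.
L_eq = 10·log₁₀(1.057e+10/180) = 77.69 dB.

78 dB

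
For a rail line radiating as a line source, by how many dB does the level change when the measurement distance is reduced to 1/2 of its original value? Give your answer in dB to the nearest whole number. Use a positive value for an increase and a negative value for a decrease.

+3 dB

A line source loses 3 dB per doubling of distance; generally ΔL = −10·log₁₀(r₂/r₁).
ΔL = −10·log₁₀(0.5) = +3.01 dB.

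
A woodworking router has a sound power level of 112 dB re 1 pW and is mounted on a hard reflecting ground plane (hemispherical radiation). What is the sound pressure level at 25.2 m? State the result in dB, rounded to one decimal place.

L_p = L_w − 10·log₁₀(2π·r²) with r = 25.2 m.
2π·r² = 3990 m², 10·log₁₀ of that is 36.010 dB.
L_p = 112 − 36.010 = 75.99 dB.

76.0 dB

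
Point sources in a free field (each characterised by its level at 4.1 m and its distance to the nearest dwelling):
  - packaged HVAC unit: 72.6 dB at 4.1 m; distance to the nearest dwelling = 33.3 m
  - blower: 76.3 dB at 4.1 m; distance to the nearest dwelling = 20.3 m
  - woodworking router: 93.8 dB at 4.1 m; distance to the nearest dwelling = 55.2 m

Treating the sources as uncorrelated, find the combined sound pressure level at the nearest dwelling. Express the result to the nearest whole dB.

Propagate each source to the receiver with L = L_ref − 20·log₁₀(r/r_ref), then add intensities.
packaged HVAC unit: 72.6 − 20·log₁₀(33.3/4.1) = 72.6 − 18.19 = 54.41 dB.
blower: 76.3 − 20·log₁₀(20.3/4.1) = 76.3 − 13.89 = 62.41 dB.
woodworking router: 93.8 − 20·log₁₀(55.2/4.1) = 93.8 − 22.58 = 71.22 dB.
Σ 10^(L/10) = 1.525e+07 → L_total = 10·log₁₀(1.525e+07) = 71.83 dB.

72 dB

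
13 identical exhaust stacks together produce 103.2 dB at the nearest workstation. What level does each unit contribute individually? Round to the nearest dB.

92 dB

13 equal contributions raise the level by 10·log₁₀ 13 = 11.139 dB, so each unit alone gives 103.2 − 11.139.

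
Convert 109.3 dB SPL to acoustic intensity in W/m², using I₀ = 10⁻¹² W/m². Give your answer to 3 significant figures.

L = 10·log₁₀(I/I₀) ⇒ I = I₀·10^(L/10) = 10⁻¹² × 10^10.93.

0.0851 W/m²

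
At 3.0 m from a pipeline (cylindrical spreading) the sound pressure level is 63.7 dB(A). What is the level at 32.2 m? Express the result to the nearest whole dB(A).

For a line source, L₂ = L₁ − 10·log₁₀(r₂/r₁).
L₂ = 63.7 − 10·log₁₀(32.2/3.0) = 63.7 − 10.307 = 53.39 dB(A).

53 dB(A)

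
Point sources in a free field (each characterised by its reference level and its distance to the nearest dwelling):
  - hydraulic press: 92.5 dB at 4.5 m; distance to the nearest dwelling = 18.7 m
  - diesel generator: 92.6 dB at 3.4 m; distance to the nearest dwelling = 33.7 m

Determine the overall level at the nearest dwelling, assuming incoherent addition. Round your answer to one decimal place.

First find each source's level at the receiver (point-source: −20·log₁₀(r/r_ref)), then combine on an intensity basis.
hydraulic press: 92.5 − 20·log₁₀(18.7/4.5) = 92.5 − 12.37 = 80.13 dB.
diesel generator: 92.6 − 20·log₁₀(33.7/3.4) = 92.6 − 19.92 = 72.68 dB.
Σ 10^(L/10) = 1.215e+08 → L_total = 10·log₁₀(1.215e+08) = 80.85 dB.

80.8 dB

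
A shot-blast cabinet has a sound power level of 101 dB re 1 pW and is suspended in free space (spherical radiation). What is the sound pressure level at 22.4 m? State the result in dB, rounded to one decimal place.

The power spreads over a sphere of area 4π·r², so L_p = L_w − 10·log₁₀(4π·r²).
4π·r² = 6305 m², 10·log₁₀ of that is 37.997 dB.
L_p = 101 − 37.997 = 63.00 dB.

63.0 dB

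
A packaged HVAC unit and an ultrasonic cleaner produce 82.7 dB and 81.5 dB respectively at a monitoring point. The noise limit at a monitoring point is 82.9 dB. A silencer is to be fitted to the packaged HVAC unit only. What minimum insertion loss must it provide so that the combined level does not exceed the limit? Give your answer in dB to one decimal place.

5.4 dB

The untreated sources together contribute 10^(81.5/10) = 1.413e+08, i.e. 81.50 dB.
The limit corresponds to 10^(82.9/10) = 1.950e+08; subtracting the fixed part leaves 5.373e+07 for the packaged HVAC unit, i.e. 77.30 dB.
Required insertion loss = 82.7 − 77.30 = 5.40 dB.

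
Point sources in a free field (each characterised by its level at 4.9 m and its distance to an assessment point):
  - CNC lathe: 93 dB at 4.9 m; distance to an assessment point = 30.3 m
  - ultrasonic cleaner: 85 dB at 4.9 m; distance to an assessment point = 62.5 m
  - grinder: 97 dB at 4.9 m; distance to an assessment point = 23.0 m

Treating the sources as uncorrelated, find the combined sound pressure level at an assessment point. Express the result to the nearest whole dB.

84 dB

Apply inverse-square spreading to bring every level to the receiver, then sum 10^(L/10).
CNC lathe: 93 − 20·log₁₀(30.3/4.9) = 93 − 15.82 = 77.18 dB.
ultrasonic cleaner: 85 − 20·log₁₀(62.5/4.9) = 85 − 22.11 = 62.89 dB.
grinder: 97 − 20·log₁₀(23.0/4.9) = 97 − 13.43 = 83.57 dB.
Σ 10^(L/10) = 2.816e+08 → L_total = 10·log₁₀(2.816e+08) = 84.50 dB.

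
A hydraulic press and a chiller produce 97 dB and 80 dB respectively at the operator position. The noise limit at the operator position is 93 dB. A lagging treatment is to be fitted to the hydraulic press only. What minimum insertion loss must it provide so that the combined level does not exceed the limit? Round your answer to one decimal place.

4.2 dB

Fixed contribution from the other source: Σ 10^(L/10) = 10^(80/10) = 1.000e+08 (80.00 dB).
To meet 93 dB overall, the treated hydraulic press may contribute at most 10^(93/10) − 1.000e+08 = 1.895e+09, i.e. 92.78 dB.
So the hydraulic press must be reduced from 97 to 92.78 dB: IL = 4.22 dB.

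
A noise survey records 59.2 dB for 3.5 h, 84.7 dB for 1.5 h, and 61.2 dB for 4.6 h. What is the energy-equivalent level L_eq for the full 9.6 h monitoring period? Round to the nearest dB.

77 dB

L_eq = 10·log₁₀[(1/T)·Σ tᵢ·10^(Lᵢ/10)] with T = 9.6 h.
Σ tᵢ·10^(Lᵢ/10) = 3.5·10^(59.2/10) + 1.5·10^(84.7/10) + 4.6·10^(61.2/10) = 4.517e+08.
L_eq = 10·log₁₀(4.517e+08/9.6) = 76.73 dB.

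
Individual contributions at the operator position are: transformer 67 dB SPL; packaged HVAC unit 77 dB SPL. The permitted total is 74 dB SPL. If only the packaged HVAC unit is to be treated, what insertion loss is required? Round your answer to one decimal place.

4.0 dB

Fixed contribution from the other source: Σ 10^(L/10) = 10^(67/10) = 5.012e+06 (67.00 dB SPL).
To meet 74 dB SPL overall, the treated packaged HVAC unit may contribute at most 10^(74/10) − 5.012e+06 = 2.011e+07, i.e. 73.03 dB SPL.
So the packaged HVAC unit must be reduced from 77 to 73.03 dB SPL: IL = 3.97 dB.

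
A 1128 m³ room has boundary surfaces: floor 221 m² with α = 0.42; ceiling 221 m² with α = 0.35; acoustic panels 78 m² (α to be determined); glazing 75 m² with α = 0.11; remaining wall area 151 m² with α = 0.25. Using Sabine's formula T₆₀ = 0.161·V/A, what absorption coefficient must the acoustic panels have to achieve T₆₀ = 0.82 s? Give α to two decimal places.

From T₆₀ = 0.161·V/A, the target T₆₀ = 0.82 s needs A = 0.161·1128/0.82 = 221.47 m².
Absorption from the other surfaces = 221·0.42 + 221·0.35 + 75·0.11 + 151·0.25 = 216.17 m², so the acoustic panels must supply 5.30 m² over 78 m².
α = 5.30/78 = 0.068.

0.07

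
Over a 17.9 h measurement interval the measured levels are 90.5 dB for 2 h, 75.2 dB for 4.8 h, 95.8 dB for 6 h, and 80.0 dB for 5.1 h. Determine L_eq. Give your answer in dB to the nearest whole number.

The energy average is taken in the linear domain: L_eq = 10·log₁₀[(Σ tᵢ·10^(Lᵢ/10))/T], T = 17.9 h.
Σ tᵢ·10^(Lᵢ/10) = 2·10^(90.5/10) + 4.8·10^(75.2/10) + 6·10^(95.8/10) + 5.1·10^(80.0/10) = 2.572e+10.
L_eq = 10·log₁₀(2.572e+10/17.9) = 91.57 dB.

92 dB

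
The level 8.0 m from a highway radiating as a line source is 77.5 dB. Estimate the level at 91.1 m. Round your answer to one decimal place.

66.9 dB

Line-source attenuation: ΔL = 10·log₁₀(r₂/r₁) = 10·log₁₀(91.1/8.0) = 10.564 dB.
L₂ = 77.5 − 10·log₁₀(91.1/8.0) = 77.5 − 10.564 = 66.94 dB.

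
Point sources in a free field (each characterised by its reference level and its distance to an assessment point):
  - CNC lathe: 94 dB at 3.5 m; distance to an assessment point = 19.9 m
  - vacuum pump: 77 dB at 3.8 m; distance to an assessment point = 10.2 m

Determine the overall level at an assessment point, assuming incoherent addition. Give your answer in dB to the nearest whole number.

Apply inverse-square spreading to bring every level to the receiver, then sum 10^(L/10).
CNC lathe: 94 − 20·log₁₀(19.9/3.5) = 94 − 15.10 = 78.90 dB.
vacuum pump: 77 − 20·log₁₀(10.2/3.8) = 77 − 8.58 = 68.42 dB.
Σ 10^(L/10) = 8.466e+07 → L_total = 10·log₁₀(8.466e+07) = 79.28 dB.

79 dB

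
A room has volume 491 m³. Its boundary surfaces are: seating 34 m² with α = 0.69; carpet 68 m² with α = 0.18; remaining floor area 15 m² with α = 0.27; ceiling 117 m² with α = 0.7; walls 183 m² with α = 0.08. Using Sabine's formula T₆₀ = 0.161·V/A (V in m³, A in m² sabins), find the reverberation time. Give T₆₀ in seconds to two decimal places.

Total absorption A = 34·0.69 + 68·0.18 + 15·0.27 + 117·0.7 + 183·0.08 = 136.29 m² sabins.
T₆₀ = 0.161·V/A = 0.161·491/136.29 = 0.580 s.

0.58 s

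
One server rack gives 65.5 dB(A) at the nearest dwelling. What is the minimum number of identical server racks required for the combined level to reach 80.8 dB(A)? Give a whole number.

The shortfall is 80.8 − 65.5 = 15.3 dB, and N units add 10·log₁₀ N, so need 10·log₁₀ N ≥ 15.3.
N ≥ 10^(15.3/10) = 33.884, so N = 34.

34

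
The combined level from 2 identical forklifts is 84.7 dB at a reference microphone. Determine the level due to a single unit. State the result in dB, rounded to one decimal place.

2 equal contributions raise the level by 10·log₁₀ 2 = 3.010 dB, so each unit alone gives 84.7 − 3.010.

81.7 dB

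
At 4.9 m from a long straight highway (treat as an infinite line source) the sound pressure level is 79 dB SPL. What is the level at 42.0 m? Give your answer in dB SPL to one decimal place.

69.7 dB SPL

Line-source attenuation: ΔL = 10·log₁₀(r₂/r₁) = 10·log₁₀(42.0/4.9) = 9.331 dB.
L₂ = 79 − 10·log₁₀(42.0/4.9) = 79 − 9.331 = 69.67 dB SPL.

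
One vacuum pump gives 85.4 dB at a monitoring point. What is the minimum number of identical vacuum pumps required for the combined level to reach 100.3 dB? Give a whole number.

31

N identical sources give L₁ + 10·log₁₀ N, so require 10·log₁₀ N ≥ 100.3 − 85.4 = 14.9 dB.
N ≥ 10^(14.9/10) = 30.903, so N = 31.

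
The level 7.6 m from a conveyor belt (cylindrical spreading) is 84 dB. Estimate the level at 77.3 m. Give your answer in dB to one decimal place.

Line-source attenuation: ΔL = 10·log₁₀(r₂/r₁) = 10·log₁₀(77.3/7.6) = 10.074 dB.
L₂ = 84 − 10·log₁₀(77.3/7.6) = 84 − 10.074 = 73.93 dB.

73.9 dB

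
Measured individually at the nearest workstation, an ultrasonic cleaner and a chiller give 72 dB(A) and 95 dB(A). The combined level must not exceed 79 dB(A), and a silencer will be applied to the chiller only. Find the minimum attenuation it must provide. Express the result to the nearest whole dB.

Everything except the chiller sums to 10^(72/10) = 1.585e+07 in linear terms, 72.00 dB(A).
To meet 79 dB(A) overall, the treated chiller may contribute at most 10^(79/10) − 1.585e+07 = 6.358e+07, i.e. 78.03 dB(A).
So the chiller must be reduced from 95 to 78.03 dB(A): IL = 16.97 dB.

17 dB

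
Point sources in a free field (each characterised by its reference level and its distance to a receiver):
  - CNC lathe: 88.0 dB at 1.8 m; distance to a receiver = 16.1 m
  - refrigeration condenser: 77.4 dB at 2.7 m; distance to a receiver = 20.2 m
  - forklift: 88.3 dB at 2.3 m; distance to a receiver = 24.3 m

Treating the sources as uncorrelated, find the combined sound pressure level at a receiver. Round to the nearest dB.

72 dB

Apply inverse-square spreading to bring every level to the receiver, then sum 10^(L/10).
CNC lathe: 88.0 − 20·log₁₀(16.1/1.8) = 88.0 − 19.03 = 68.97 dB.
refrigeration condenser: 77.4 − 20·log₁₀(20.2/2.7) = 77.4 − 17.48 = 59.92 dB.
forklift: 88.3 − 20·log₁₀(24.3/2.3) = 88.3 − 20.48 = 67.82 dB.
Σ 10^(L/10) = 1.493e+07 → L_total = 10·log₁₀(1.493e+07) = 71.74 dB.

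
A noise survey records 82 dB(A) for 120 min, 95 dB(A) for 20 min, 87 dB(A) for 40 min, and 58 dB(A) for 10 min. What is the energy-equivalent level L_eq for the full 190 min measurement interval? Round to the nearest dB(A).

The energy average is taken in the linear domain: L_eq = 10·log₁₀[(Σ tᵢ·10^(Lᵢ/10))/T], T = 190 min.
Σ tᵢ·10^(Lᵢ/10) = 120·10^(82/10) + 20·10^(95/10) + 40·10^(87/10) + 10·10^(58/10) = 1.023e+11.
L_eq = 10·log₁₀(1.023e+11/190) = 87.31 dB(A).

87 dB(A)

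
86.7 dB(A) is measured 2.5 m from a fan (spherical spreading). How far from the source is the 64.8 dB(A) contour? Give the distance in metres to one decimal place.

Point-source spreading drops the level by 20·log₁₀(r₂/r₁); inverting, r₂/r₁ = 10^(ΔL/20).
r₂ = 2.5·10^((86.7−64.8)/20) = 2.5·10^(21.9/20) = 31.11 m.

31.1 m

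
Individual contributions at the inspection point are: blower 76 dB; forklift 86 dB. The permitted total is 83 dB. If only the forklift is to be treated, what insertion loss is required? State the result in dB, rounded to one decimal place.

Fixed contribution from the other source: Σ 10^(L/10) = 10^(76/10) = 3.981e+07 (76.00 dB).
The limit corresponds to 10^(83/10) = 1.995e+08; subtracting the fixed part leaves 1.597e+08 for the forklift, i.e. 82.03 dB.
Required insertion loss = 86 − 82.03 = 3.97 dB.

4.0 dB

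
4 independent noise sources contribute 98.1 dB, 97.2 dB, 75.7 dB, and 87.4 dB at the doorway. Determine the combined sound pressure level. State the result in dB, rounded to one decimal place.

For uncorrelated sources the intensities add, so convert each level to linear form, sum, and take 10·log₁₀ of the total.
Σ 10^(L/10) = 10^(98.1/10) + 10^(97.2/10) + 10^(75.7/10) + 10^(87.4/10) = 1.229e+10.
L_total = 10·log₁₀(1.229e+10) = 100.90 dB.

100.9 dB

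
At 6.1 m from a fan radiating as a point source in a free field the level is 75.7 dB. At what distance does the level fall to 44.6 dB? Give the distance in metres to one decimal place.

Point-source spreading drops the level by 20·log₁₀(r₂/r₁); inverting, r₂/r₁ = 10^(ΔL/20).
r₂ = 6.1·10^((75.7−44.6)/20) = 6.1·10^(31.1/20) = 218.94 m.

218.9 m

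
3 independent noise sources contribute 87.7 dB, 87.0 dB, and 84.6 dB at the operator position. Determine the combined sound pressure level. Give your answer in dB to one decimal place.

For uncorrelated sources the intensities add, so convert each level to linear form, sum, and take 10·log₁₀ of the total.
Σ 10^(L/10) = 10^(87.7/10) + 10^(87.0/10) + 10^(84.6/10) = 1.378e+09.
L_total = 10·log₁₀(1.378e+09) = 91.39 dB.

91.4 dB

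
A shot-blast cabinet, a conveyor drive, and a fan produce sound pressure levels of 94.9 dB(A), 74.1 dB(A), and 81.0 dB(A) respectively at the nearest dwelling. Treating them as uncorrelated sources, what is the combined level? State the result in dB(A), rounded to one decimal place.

Incoherent sources combine by intensity addition: L_total = 10·log₁₀(Σ 10^(L_i/10)).
Σ 10^(L/10) = 10^(94.9/10) + 10^(74.1/10) + 10^(81.0/10) = 3.242e+09.
L_total = 10·log₁₀(3.242e+09) = 95.11 dB(A).

95.1 dB(A)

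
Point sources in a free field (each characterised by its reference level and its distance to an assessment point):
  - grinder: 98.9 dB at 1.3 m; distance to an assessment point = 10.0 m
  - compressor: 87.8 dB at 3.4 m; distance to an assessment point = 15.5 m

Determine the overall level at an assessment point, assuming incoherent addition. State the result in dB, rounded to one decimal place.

82.0 dB

First find each source's level at the receiver (point-source: −20·log₁₀(r/r_ref)), then combine on an intensity basis.
grinder: 98.9 − 20·log₁₀(10.0/1.3) = 98.9 − 17.72 = 81.18 dB.
compressor: 87.8 − 20·log₁₀(15.5/3.4) = 87.8 − 13.18 = 74.62 dB.
Σ 10^(L/10) = 1.602e+08 → L_total = 10·log₁₀(1.602e+08) = 82.05 dB.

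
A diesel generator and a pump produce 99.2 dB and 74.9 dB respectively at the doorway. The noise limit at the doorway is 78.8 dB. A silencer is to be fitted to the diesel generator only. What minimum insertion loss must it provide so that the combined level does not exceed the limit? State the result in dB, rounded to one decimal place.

22.7 dB

Everything except the diesel generator sums to 10^(74.9/10) = 3.090e+07 in linear terms, 74.90 dB.
To meet 78.8 dB overall, the treated diesel generator may contribute at most 10^(78.8/10) − 3.090e+07 = 4.495e+07, i.e. 76.53 dB.
So the diesel generator must be reduced from 99.2 to 76.53 dB: IL = 22.67 dB.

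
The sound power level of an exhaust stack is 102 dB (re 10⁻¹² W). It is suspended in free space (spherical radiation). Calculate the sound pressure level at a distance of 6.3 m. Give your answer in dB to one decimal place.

The power spreads over a sphere of area 4π·r², so L_p = L_w − 10·log₁₀(4π·r²).
4π·r² = 498.8 m², 10·log₁₀ of that is 26.979 dB.
L_p = 102 − 26.979 = 75.02 dB.

75.0 dB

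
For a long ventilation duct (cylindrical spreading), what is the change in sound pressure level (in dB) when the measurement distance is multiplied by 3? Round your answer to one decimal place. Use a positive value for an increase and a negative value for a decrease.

A line source loses 3 dB per doubling of distance; generally ΔL = −10·log₁₀(r₂/r₁).
ΔL = −10·log₁₀(3) = -4.77 dB.

-4.8 dB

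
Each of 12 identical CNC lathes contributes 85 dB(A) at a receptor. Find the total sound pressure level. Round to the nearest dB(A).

96 dB(A)

N identical incoherent sources raise the level by 10·log₁₀ N.
L_total = 85 + 10·log₁₀(12) = 85 + 10.792 = 95.79 dB(A).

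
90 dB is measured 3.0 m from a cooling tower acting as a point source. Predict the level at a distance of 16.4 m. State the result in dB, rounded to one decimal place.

Point-source attenuation: ΔL = 20·log₁₀(r₂/r₁) = 20·log₁₀(16.4/3.0) = 14.754 dB.
L₂ = 90 − 20·log₁₀(16.4/3.0) = 90 − 14.754 = 75.25 dB.

75.2 dB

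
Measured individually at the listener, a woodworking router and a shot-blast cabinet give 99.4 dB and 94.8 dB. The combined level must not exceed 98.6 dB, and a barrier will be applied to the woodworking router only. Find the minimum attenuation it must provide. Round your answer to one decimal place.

The untreated sources together contribute 10^(94.8/10) = 3.020e+09, i.e. 94.80 dB.
To meet 98.6 dB overall, the treated woodworking router may contribute at most 10^(98.6/10) − 3.020e+09 = 4.224e+09, i.e. 96.26 dB.
Required insertion loss = 99.4 − 96.26 = 3.14 dB.

3.1 dB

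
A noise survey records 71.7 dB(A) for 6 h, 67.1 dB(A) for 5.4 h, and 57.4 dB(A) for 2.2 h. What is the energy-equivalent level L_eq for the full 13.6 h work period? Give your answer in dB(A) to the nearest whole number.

69 dB(A)

Weight each interval's intensity by its duration and average over T = 13.6 h:
Σ tᵢ·10^(Lᵢ/10) = 6·10^(71.7/10) + 5.4·10^(67.1/10) + 2.2·10^(57.4/10) = 1.177e+08.
L_eq = 10·log₁₀(1.177e+08/13.6) = 69.37 dB(A).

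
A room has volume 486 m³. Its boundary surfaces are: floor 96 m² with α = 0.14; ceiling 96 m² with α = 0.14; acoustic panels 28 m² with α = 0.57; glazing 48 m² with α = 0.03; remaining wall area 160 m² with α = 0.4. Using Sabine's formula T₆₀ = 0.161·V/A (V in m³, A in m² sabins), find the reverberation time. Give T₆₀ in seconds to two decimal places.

Total absorption A = 96·0.14 + 96·0.14 + 28·0.57 + 48·0.03 + 160·0.4 = 108.28 m² sabins.
T₆₀ = 0.161 × 486 / 108.28 = 0.723 s.

0.72 s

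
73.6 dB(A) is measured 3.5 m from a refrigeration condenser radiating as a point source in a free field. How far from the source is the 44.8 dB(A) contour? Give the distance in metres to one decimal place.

96.4 m

Point-source spreading drops the level by 20·log₁₀(r₂/r₁); inverting, r₂/r₁ = 10^(ΔL/20).
r₂ = 3.5·10^((73.6−44.8)/20) = 3.5·10^(28.8/20) = 96.40 m.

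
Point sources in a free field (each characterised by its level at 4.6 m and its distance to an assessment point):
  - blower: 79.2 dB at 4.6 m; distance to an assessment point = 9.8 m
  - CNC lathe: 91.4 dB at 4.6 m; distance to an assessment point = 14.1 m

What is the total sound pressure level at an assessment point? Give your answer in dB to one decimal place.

Apply inverse-square spreading to bring every level to the receiver, then sum 10^(L/10).
blower: 79.2 − 20·log₁₀(9.8/4.6) = 79.2 − 6.57 = 72.63 dB.
CNC lathe: 91.4 − 20·log₁₀(14.1/4.6) = 91.4 − 9.73 = 81.67 dB.
Σ 10^(L/10) = 1.652e+08 → L_total = 10·log₁₀(1.652e+08) = 82.18 dB.

82.2 dB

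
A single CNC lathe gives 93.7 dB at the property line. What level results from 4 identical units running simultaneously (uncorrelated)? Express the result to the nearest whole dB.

L_total = L₁ + 10·log₁₀ N for N identical incoherent sources.
L_total = 93.7 + 10·log₁₀(4) = 93.7 + 6.021 = 99.72 dB.

100 dB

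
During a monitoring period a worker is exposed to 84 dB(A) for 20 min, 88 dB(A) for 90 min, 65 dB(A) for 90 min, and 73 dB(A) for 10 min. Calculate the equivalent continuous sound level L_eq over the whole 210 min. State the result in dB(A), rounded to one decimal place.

84.7 dB(A)

The energy average is taken in the linear domain: L_eq = 10·log₁₀[(Σ tᵢ·10^(Lᵢ/10))/T], T = 210 min.
Σ tᵢ·10^(Lᵢ/10) = 20·10^(84/10) + 90·10^(88/10) + 90·10^(65/10) + 10·10^(73/10) = 6.229e+10.
L_eq = 10·log₁₀(6.229e+10/210) = 84.72 dB(A).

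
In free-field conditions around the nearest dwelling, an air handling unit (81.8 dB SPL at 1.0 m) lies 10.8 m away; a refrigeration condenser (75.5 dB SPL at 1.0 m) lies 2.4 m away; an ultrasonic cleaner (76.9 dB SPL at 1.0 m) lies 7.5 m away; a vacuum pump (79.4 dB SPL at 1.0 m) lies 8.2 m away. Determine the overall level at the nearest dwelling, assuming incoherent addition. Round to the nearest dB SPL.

70 dB SPL

Propagate each source to the receiver with L = L_ref − 20·log₁₀(r/r_ref), then add intensities.
air handling unit: 81.8 − 20·log₁₀(10.8/1.0) = 81.8 − 20.67 = 61.13 dB SPL.
refrigeration condenser: 75.5 − 20·log₁₀(2.4/1.0) = 75.5 − 7.60 = 67.90 dB SPL.
ultrasonic cleaner: 76.9 − 20·log₁₀(7.5/1.0) = 76.9 − 17.50 = 59.40 dB SPL.
vacuum pump: 79.4 − 20·log₁₀(8.2/1.0) = 79.4 − 18.28 = 61.12 dB SPL.
Σ 10^(L/10) = 9.624e+06 → L_total = 10·log₁₀(9.624e+06) = 69.83 dB SPL.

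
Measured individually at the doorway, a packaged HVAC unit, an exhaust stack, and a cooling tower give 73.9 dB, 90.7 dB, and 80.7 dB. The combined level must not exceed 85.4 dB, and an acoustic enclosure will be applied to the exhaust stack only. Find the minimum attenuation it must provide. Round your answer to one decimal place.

Everything except the exhaust stack sums to 10^(73.9/10) + 10^(80.7/10) = 1.420e+08 in linear terms, 81.52 dB.
To meet 85.4 dB overall, the treated exhaust stack may contribute at most 10^(85.4/10) − 1.420e+08 = 2.047e+08, i.e. 83.11 dB.
So the exhaust stack must be reduced from 90.7 to 83.11 dB: IL = 7.59 dB.

7.6 dB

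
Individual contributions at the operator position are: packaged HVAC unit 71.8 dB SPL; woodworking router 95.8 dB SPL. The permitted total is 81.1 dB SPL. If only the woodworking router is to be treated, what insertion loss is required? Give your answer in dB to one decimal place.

Fixed contribution from the other source: Σ 10^(L/10) = 10^(71.8/10) = 1.514e+07 (71.80 dB SPL).
The limit corresponds to 10^(81.1/10) = 1.288e+08; subtracting the fixed part leaves 1.137e+08 for the woodworking router, i.e. 80.56 dB SPL.
Required insertion loss = 95.8 − 80.56 = 15.24 dB.

15.2 dB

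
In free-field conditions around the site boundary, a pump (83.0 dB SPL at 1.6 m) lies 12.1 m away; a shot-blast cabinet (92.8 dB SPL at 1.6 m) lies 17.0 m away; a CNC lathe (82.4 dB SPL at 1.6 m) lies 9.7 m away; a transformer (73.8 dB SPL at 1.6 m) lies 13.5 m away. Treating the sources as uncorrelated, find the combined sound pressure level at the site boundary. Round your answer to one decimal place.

74.1 dB SPL

First find each source's level at the receiver (point-source: −20·log₁₀(r/r_ref)), then combine on an intensity basis.
pump: 83.0 − 20·log₁₀(12.1/1.6) = 83.0 − 17.57 = 65.43 dB SPL.
shot-blast cabinet: 92.8 − 20·log₁₀(17.0/1.6) = 92.8 − 20.53 = 72.27 dB SPL.
CNC lathe: 82.4 − 20·log₁₀(9.7/1.6) = 82.4 − 15.65 = 66.75 dB SPL.
transformer: 73.8 − 20·log₁₀(13.5/1.6) = 73.8 − 18.52 = 55.28 dB SPL.
Σ 10^(L/10) = 2.543e+07 → L_total = 10·log₁₀(2.543e+07) = 74.05 dB SPL.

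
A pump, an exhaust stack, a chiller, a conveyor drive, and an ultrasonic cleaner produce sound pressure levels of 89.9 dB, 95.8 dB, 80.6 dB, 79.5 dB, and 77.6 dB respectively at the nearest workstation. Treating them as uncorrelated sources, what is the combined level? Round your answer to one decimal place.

97.0 dB

For uncorrelated sources the intensities add, so convert each level to linear form, sum, and take 10·log₁₀ of the total.
Σ 10^(L/10) = 10^(89.9/10) + 10^(95.8/10) + 10^(80.6/10) + 10^(79.5/10) + 10^(77.6/10) = 5.041e+09.
L_total = 10·log₁₀(5.041e+09) = 97.02 dB.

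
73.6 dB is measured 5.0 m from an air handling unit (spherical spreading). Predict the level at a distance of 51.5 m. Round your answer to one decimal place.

53.3 dB

Point-source attenuation: ΔL = 20·log₁₀(r₂/r₁) = 20·log₁₀(51.5/5.0) = 20.257 dB.
L₂ = 73.6 − 20·log₁₀(51.5/5.0) = 73.6 − 20.257 = 53.34 dB.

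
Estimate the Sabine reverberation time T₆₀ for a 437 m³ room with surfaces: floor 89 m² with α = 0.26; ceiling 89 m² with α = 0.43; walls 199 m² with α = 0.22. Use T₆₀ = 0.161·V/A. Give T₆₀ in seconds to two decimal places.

0.67 s

Summing Sᵢαᵢ: 89·0.26 + 89·0.43 + 199·0.22 = 105.19 m².
T₆₀ = 0.161·V/A = 0.161·437/105.19 = 0.669 s.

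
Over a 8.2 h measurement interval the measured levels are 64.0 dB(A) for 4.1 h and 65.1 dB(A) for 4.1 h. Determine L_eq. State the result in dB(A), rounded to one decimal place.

L_eq = 10·log₁₀[(1/T)·Σ tᵢ·10^(Lᵢ/10)] with T = 8.2 h.
Σ tᵢ·10^(Lᵢ/10) = 4.1·10^(64.0/10) + 4.1·10^(65.1/10) = 2.357e+07.
L_eq = 10·log₁₀(2.357e+07/8.2) = 64.58 dB(A).

64.6 dB(A)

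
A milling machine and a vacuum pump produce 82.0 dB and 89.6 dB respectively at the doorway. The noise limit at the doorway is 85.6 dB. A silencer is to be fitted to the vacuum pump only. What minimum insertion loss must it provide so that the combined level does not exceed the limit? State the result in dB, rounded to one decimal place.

6.5 dB

The untreated sources together contribute 10^(82.0/10) = 1.585e+08, i.e. 82.00 dB.
The limit corresponds to 10^(85.6/10) = 3.631e+08; subtracting the fixed part leaves 2.046e+08 for the vacuum pump, i.e. 83.11 dB.
So the vacuum pump must be reduced from 89.6 to 83.11 dB: IL = 6.49 dB.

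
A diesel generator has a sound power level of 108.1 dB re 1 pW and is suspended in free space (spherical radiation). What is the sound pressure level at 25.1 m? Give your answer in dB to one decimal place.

69.1 dB

The power spreads over a sphere of area 4π·r², so L_p = L_w − 10·log₁₀(4π·r²).
4π·r² = 7917 m², 10·log₁₀ of that is 38.986 dB.
L_p = 108.1 − 38.986 = 69.11 dB.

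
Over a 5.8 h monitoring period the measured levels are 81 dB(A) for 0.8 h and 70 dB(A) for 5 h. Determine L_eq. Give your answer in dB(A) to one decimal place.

74.1 dB(A)

L_eq = 10·log₁₀[(1/T)·Σ tᵢ·10^(Lᵢ/10)] with T = 5.8 h.
Σ tᵢ·10^(Lᵢ/10) = 0.8·10^(81/10) + 5·10^(70/10) = 1.507e+08.
L_eq = 10·log₁₀(1.507e+08/5.8) = 74.15 dB(A).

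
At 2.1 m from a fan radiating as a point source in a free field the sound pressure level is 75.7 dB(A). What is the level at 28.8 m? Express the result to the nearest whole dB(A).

Spherical spreading from a point source gives a 20·log₁₀(r₂/r₁) drop.
L₂ = 75.7 − 20·log₁₀(28.8/2.1) = 75.7 − 22.743 = 52.96 dB(A).

53 dB(A)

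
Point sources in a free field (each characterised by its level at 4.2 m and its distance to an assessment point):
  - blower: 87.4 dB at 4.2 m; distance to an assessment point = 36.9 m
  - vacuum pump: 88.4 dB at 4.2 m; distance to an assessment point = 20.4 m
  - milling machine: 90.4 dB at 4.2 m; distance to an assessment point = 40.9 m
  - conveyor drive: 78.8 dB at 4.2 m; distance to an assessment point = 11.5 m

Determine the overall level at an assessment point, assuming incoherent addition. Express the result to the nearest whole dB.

Propagate each source to the receiver with L = L_ref − 20·log₁₀(r/r_ref), then add intensities.
blower: 87.4 − 20·log₁₀(36.9/4.2) = 87.4 − 18.88 = 68.52 dB.
vacuum pump: 88.4 − 20·log₁₀(20.4/4.2) = 88.4 − 13.73 = 74.67 dB.
milling machine: 90.4 − 20·log₁₀(40.9/4.2) = 90.4 − 19.77 = 70.63 dB.
conveyor drive: 78.8 − 20·log₁₀(11.5/4.2) = 78.8 − 8.75 = 70.05 dB.
Σ 10^(L/10) = 5.813e+07 → L_total = 10·log₁₀(5.813e+07) = 77.64 dB.

78 dB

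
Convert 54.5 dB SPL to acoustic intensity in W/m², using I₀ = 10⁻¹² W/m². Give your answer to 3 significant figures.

L = 10·log₁₀(I/I₀) ⇒ I = I₀·10^(L/10) = 10⁻¹² × 10^5.45.

2.82e-07 W/m²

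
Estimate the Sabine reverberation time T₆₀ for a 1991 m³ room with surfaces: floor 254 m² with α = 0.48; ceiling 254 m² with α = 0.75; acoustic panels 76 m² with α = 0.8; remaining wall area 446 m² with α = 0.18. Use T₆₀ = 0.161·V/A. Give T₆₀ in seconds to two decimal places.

0.71 s

A = Σ Sᵢαᵢ = 254·0.48 + 254·0.75 + 76·0.8 + 446·0.18 = 453.50 m².
T₆₀ = 0.161 × 1991 / 453.50 = 0.707 s.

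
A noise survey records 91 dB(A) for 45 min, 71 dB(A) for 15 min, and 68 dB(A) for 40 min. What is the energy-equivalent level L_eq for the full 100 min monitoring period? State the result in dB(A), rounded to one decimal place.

87.6 dB(A)

Weight each interval's intensity by its duration and average over T = 100 min:
Σ tᵢ·10^(Lᵢ/10) = 45·10^(91/10) + 15·10^(71/10) + 40·10^(68/10) = 5.709e+10.
L_eq = 10·log₁₀(5.709e+10/100) = 87.57 dB(A).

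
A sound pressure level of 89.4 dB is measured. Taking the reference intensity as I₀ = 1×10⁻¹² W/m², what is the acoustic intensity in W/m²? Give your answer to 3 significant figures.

I = I₀·10^(L/10) = 10⁻¹² × 10^(89.4/10) = 10^(-3.060).

0.000871 W/m²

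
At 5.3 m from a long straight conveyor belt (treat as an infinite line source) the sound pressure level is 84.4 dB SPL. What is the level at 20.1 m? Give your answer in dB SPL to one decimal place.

78.6 dB SPL

Cylindrical spreading from a line source gives a 10·log₁₀(r₂/r₁) drop.
L₂ = 84.4 − 10·log₁₀(20.1/5.3) = 84.4 − 5.789 = 78.61 dB SPL.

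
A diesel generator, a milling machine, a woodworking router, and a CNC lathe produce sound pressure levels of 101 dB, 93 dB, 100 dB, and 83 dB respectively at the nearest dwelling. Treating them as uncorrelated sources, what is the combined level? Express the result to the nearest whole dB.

Incoherent sources combine by intensity addition: L_total = 10·log₁₀(Σ 10^(L_i/10)).
Σ 10^(L/10) = 10^(101/10) + 10^(93/10) + 10^(100/10) + 10^(83/10) = 2.478e+10.
L_total = 10·log₁₀(2.478e+10) = 103.94 dB.

104 dB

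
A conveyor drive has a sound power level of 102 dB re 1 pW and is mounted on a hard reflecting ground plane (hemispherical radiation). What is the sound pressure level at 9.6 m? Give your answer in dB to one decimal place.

Free-field hemispherical radiation: L_p = L_w − 10·log₁₀(2π·r²), r = 9.6 m.
2π·r² = 579.1 m², 10·log₁₀ of that is 27.627 dB.
L_p = 102 − 27.627 = 74.37 dB.

74.4 dB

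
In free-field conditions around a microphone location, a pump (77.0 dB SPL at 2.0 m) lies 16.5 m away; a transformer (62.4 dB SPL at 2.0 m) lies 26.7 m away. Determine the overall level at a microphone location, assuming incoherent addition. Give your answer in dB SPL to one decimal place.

First find each source's level at the receiver (point-source: −20·log₁₀(r/r_ref)), then combine on an intensity basis.
pump: 77.0 − 20·log₁₀(16.5/2.0) = 77.0 − 18.33 = 58.67 dB SPL.
transformer: 62.4 − 20·log₁₀(26.7/2.0) = 62.4 − 22.51 = 39.89 dB SPL.
Σ 10^(L/10) = 7.461e+05 → L_total = 10·log₁₀(7.461e+05) = 58.73 dB SPL.

58.7 dB SPL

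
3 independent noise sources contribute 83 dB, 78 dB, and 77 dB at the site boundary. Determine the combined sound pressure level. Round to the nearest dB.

85 dB

For uncorrelated sources the intensities add, so convert each level to linear form, sum, and take 10·log₁₀ of the total.
Σ 10^(L/10) = 10^(83/10) + 10^(78/10) + 10^(77/10) = 3.127e+08.
L_total = 10·log₁₀(3.127e+08) = 84.95 dB.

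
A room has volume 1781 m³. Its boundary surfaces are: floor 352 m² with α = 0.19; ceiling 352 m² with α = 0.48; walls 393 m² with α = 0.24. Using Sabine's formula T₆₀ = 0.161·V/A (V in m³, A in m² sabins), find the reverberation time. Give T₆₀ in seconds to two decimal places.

0.87 s

A = Σ Sᵢαᵢ = 352·0.19 + 352·0.48 + 393·0.24 = 330.16 m².
T₆₀ = 0.161·V/A = 0.161·1781/330.16 = 0.868 s.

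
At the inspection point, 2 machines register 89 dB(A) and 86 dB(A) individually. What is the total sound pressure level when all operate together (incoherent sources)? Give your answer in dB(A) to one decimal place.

For uncorrelated sources the intensities add, so convert each level to linear form, sum, and take 10·log₁₀ of the total.
Σ 10^(L/10) = 10^(89/10) + 10^(86/10) = 1.192e+09.
L_total = 10·log₁₀(1.192e+09) = 90.76 dB(A).

90.8 dB(A)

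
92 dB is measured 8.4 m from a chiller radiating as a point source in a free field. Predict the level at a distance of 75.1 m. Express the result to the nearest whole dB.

For a point source, L₂ = L₁ − 20·log₁₀(r₂/r₁).
L₂ = 92 − 20·log₁₀(75.1/8.4) = 92 − 19.027 = 72.97 dB.

73 dB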